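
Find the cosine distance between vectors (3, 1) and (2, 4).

With u = (3, 1), v = (2, 4):
u·v = 3·2 + 1·4 = 6 + 4 = 10.
|u| = √(3² + 1²) = √10, |v| = √(2² + 4²) = √20, so |u||v| = √(10·20) = √200.
cos θ = (u·v)/(|u||v|) = 10/√200 ≈ 0.7071
Cosine distance = 1 - cos θ ≈ 1 - 0.7071 = 0.2929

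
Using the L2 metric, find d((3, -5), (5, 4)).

√(Σ(x_i - y_i)²) = √((3 - 5)² + (-5 - 4)²)
= √((-2)² + (-9)²) = √(4 + 81) = √85 ≈ 9.2195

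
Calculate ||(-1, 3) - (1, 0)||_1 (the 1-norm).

Σ|x_i - y_i| = |-1 - 1| + |3 - 0| = 2 + 3 = 5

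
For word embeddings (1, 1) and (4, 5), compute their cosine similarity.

With u = (1, 1), v = (4, 5):
u·v = 1·4 + 1·5 = 4 + 5 = 9.
|u| = √(1² + 1²) = √2, |v| = √(4² + 5²) = √41, so |u||v| = √(2·41) = √82.
cos θ = (u·v)/(|u||v|) = 9/√82 ≈ 0.9939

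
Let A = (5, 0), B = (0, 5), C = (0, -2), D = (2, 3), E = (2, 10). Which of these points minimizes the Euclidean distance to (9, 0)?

Distances: d(A) = 4, d(B) ≈ 10.2956, d(C) ≈ 9.2195, d(D) ≈ 7.6158, d(E) ≈ 12.2066. Nearest: A = (5, 0) with distance 4.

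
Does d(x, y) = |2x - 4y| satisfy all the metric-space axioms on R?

No. d fails symmetry: d(4, 9) = |2·4 - 4·9| = |-28| = 28, but d(9, 4) = |2·9 - 4·4| = |2| = 2. Since 28 ≠ 2, d(x,y) ≠ d(y,x) in general.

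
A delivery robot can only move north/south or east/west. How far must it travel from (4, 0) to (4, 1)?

Σ|x_i - y_i| = |4 - 4| + |0 - 1| = 0 + 1 = 1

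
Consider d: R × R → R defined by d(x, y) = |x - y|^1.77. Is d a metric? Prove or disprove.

No. d(x,y) = |x-y|^1.77 fails the triangle inequality since p = 1.77 > 1. Counterexample: x = 1, y = 10, z = 11. d(x,z) = |1 - 11|^1.77 = 10^1.77 ≈ 58.8844, but d(x,y) + d(y,z) = 9^1.77 + 1^1.77 ≈ 48.8663 + 1 = 49.8663. Since 58.8844 > 49.8663, the triangle inequality is violated.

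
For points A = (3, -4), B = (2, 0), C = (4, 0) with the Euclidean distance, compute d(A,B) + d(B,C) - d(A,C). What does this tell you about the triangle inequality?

d(A,B) = √(1² + 4²) = √17 ≈ 4.1231, d(B,C) = √(2² + 0²) = √4 = 2, d(A,C) = √(1² + 4²) = √17 ≈ 4.1231.
d(A,B) + d(B,C) - d(A,C) = 4.1231 + 2 - 4.1231 = 6.1231 - 4.1231 = 2. This is ≥ 0, so the triangle inequality holds for these points.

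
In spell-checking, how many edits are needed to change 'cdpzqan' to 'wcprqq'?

Let D[i][j] be the edit distance between the first i characters of 'cdpzqan' and the first j characters of 'wcprqq', with D[i][0] = i, D[0][j] = j, and D[i][j] = D[i-1][j-1] if the characters match, else 1 + min(D[i-1][j], D[i][j-1], D[i-1][j-1]). Filling the table (rows: prefixes of 'cdpzqan', columns: prefixes of 'wcprqq'):
     ε  w  c  p  r  q  q
  ε  0  1  2  3  4  5  6
  c  1  1  1  2  3  4  5
  d  2  2  2  2  3  4  5
  p  3  3  3  2  3  4  5
  z  4  4  4  3  3  4  5
  q  5  5  5  4  4  3  4
  a  6  6  6  5  5  4  4
  n  7  7  7  6  6  5  5
The bottom-right entry gives D[7][6] = 5, so no sequence of fewer than 5 edits works. Backtracking through the table gives one optimal edit sequence (5 edits):
  cdpzqan → wdpzqan (sub c→w @1)
  wdpzqan → wcpzqan (sub d→c @2)
  wcpzqan → wcprqan (sub z→r @4)
  wcprqan → wcprqn (del a @6)
  wcprqn → wcprqq (sub n→q @6)
Edit distance = 5.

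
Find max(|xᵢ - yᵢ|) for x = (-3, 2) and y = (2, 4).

max(|x_i - y_i|) = max(|-3 - 2|, |2 - 4|) = max(5, 2) = 5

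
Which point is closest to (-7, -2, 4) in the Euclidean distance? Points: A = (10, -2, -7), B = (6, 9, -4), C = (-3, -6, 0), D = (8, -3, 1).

Distances: d(A) ≈ 20.2485, d(B) ≈ 18.8149, d(C) ≈ 6.9282, d(D) ≈ 15.3297. Nearest: C = (-3, -6, 0) with distance 6.9282.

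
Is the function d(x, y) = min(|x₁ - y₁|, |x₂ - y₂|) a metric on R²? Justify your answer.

No. d fails identity of indiscernibles: take x = (5, 0) and y = (5, 8). Then d(x,y) = min(|5 - 5|, |0 - 8|) = min(0, 8) = 0, yet x ≠ y.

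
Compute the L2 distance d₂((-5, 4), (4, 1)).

√(Σ(x_i - y_i)²) = √((-5 - 4)² + (4 - 1)²)
= √((-9)² + 3²) = √(81 + 9) = √90 ≈ 9.4868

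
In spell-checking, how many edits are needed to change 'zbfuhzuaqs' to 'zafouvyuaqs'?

Let D[i][j] be the edit distance between the first i characters of 'zbfuhzuaqs' and the first j characters of 'zafouvyuaqs', with D[i][0] = i, D[0][j] = j, and D[i][j] = D[i-1][j-1] if the characters match, else 1 + min(D[i-1][j], D[i][j-1], D[i-1][j-1]). Filling the table (rows: prefixes of 'zbfuhzuaqs', columns: prefixes of 'zafouvyuaqs'):
     ε  z  a  f  o  u  v  y  u  a  q  s
  ε  0  1  2  3  4  5  6  7  8  9 10 11
  z  1  0  1  2  3  4  5  6  7  8  9 10
  b  2  1  1  2  3  4  5  6  7  8  9 10
  f  3  2  2  1  2  3  4  5  6  7  8  9
  u  4  3  3  2  2  2  3  4  5  6  7  8
  h  5  4  4  3  3  3  3  4  5  6  7  8
  z  6  5  5  4  4  4  4  4  5  6  7  8
  u  7  6  6  5  5  4  5  5  4  5  6  7
  a  8  7  6  6  6  5  5  6  5  4  5  6
  q  9  8  7  7  7  6  6  6  6  5  4  5
  s 10  9  8  8  8  7  7  7  7  6  5  4
The bottom-right entry gives D[10][11] = 4, so no sequence of fewer than 4 edits works. Backtracking through the table gives one optimal edit sequence (4 edits):
  zbfuhzuaqs → zafuhzuaqs (sub b→a @2)
  zafuhzuaqs → zafouhzuaqs (ins o @4)
  zafouhzuaqs → zafouvzuaqs (sub h→v @6)
  zafouvzuaqs → zafouvyuaqs (sub z→y @7)
Edit distance = 4.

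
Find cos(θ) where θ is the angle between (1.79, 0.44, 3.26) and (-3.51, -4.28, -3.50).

With u = (1.79, 0.44, 3.26), v = (-3.51, -4.28, -3.50):
u·v = 1.79·(-3.51) + 0.44·(-4.28) + 3.26·(-3.5) = (-6.2829) + (-1.8832) + (-11.41) = -19.5761.
|u| = √(1.79² + 0.44² + 3.26²) = √(3.2041 + 0.1936 + 10.6276) = √14.0253, |v| = √((-3.51)² + (-4.28)² + (-3.5)²) = √(12.3201 + 18.3184 + 12.25) = √42.8885.
cos θ = (u·v)/(|u||v|) = -19.5761/(√14.0253·√42.8885) ≈ -0.7982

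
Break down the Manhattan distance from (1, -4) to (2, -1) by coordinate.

Σ|x_i - y_i| = |1 - 2| + |-4 - (-1)| = 1 + 3 = 4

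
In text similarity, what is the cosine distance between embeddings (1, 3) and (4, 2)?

With u = (1, 3), v = (4, 2):
u·v = 1·4 + 3·2 = 4 + 6 = 10.
|u| = √(1² + 3²) = √10, |v| = √(4² + 2²) = √20, so |u||v| = √(10·20) = √200.
cos θ = (u·v)/(|u||v|) = 10/√200 ≈ 0.7071
Cosine distance = 1 - cos θ ≈ 1 - 0.7071 = 0.2929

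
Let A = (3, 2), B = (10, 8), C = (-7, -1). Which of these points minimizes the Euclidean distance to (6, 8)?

Distances: d(A) ≈ 6.7082, d(B) = 4, d(C) ≈ 15.8114. Nearest: B = (10, 8) with distance 4.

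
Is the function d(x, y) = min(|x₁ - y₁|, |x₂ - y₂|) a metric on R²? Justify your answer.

No. d fails identity of indiscernibles: take x = (-1, 0) and y = (-1, 4). Then d(x,y) = min(|-1 - (-1)|, |0 - 4|) = min(0, 4) = 0, yet x ≠ y.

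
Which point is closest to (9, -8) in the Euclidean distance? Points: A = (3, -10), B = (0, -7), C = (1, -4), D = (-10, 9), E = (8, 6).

Distances: d(A) ≈ 6.3246, d(B) ≈ 9.0554, d(C) ≈ 8.9443, d(D) ≈ 25.4951, d(E) ≈ 14.0357. Nearest: A = (3, -10) with distance 6.3246.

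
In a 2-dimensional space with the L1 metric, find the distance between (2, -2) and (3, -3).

Σ|x_i - y_i| = |2 - 3| + |-2 - (-3)| = 1 + 1 = 2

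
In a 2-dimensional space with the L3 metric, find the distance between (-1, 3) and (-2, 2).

(Σ|x_i - y_i|^3)^(1/3) = (|-1 - (-2)|^3 + |3 - 2|^3)^(1/3)
= (1^3 + 1^3)^(1/3) = (1 + 1)^(1/3) = (2)^(1/3) ≈ 1.2599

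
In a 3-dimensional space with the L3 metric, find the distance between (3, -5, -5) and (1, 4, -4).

(Σ|x_i - y_i|^3)^(1/3) = (|3 - 1|^3 + |-5 - 4|^3 + |-5 - (-4)|^3)^(1/3)
= (2^3 + 9^3 + 1^3)^(1/3) = (8 + 729 + 1)^(1/3) = (738)^(1/3) ≈ 9.0369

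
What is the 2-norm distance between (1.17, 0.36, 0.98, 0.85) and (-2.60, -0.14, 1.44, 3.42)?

(Σ|x_i - y_i|^2)^(1/2) = (|1.17 - (-2.6)|^2 + |0.36 - (-0.14)|^2 + |0.98 - 1.44|^2 + |0.85 - 3.42|^2)^(1/2)
= (3.77^2 + 0.5^2 + 0.46^2 + 2.57^2)^(1/2) = (14.2129 + 0.25 + 0.2116 + 6.6049)^(1/2) = (21.2794)^(1/2) ≈ 4.613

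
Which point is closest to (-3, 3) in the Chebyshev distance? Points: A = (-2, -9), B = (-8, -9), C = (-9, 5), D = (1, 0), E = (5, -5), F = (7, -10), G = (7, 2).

Distances: d(A) = 12, d(B) = 12, d(C) = 6, d(D) = 4, d(E) = 8, d(F) = 13, d(G) = 10. Nearest: D = (1, 0) with distance 4.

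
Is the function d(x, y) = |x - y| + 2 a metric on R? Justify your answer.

No. d fails identity of indiscernibles (specifically d(x,x) = 0): d(4, 4) = |4 - 4| + 2 = 0 + 2 = 2 ≠ 0.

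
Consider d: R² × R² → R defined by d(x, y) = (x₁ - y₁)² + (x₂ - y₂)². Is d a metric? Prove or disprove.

No. The squared Euclidean distance fails the triangle inequality. Counterexample: x = (0, 0), y = (5, 1), z = (10, 2). d(x,z) = 10² + 2² = 104, but d(x,y) + d(y,z) = (5² + 1²) + (5² + 1²) = 26 + 26 = 52. Since 104 > 52, the triangle inequality is violated. (Note: √d, the ordinary Euclidean distance, IS a metric.)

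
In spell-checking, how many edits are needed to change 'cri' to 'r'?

Let D[i][j] be the edit distance between the first i characters of 'cri' and the first j characters of 'r', with D[i][0] = i, D[0][j] = j, and D[i][j] = D[i-1][j-1] if the characters match, else 1 + min(D[i-1][j], D[i][j-1], D[i-1][j-1]). Filling the table (rows: prefixes of 'cri', columns: prefixes of 'r'):
     ε  r
  ε  0  1
  c  1  1
  r  2  1
  i  3  2
The bottom-right entry gives D[3][1] = 2, so no sequence of fewer than 2 edits works. Backtracking through the table gives one optimal edit sequence (2 edits):
  cri → ri (del c @1)
  ri → r (del i @2)
Edit distance = 2.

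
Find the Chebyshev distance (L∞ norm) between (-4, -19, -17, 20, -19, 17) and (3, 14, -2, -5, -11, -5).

max(|x_i - y_i|) = max(|-4 - 3|, |-19 - 14|, |-17 - (-2)|, |20 - (-5)|, |-19 - (-11)|, |17 - (-5)|) = max(7, 33, 15, 25, 8, 22) = 33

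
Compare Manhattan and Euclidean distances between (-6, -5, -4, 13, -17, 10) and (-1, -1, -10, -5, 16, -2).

L1 = |-6 - (-1)| + |-5 - (-1)| + |-4 - (-10)| + |13 - (-5)| + |-17 - 16| + |10 - (-2)| = 5 + 4 + 6 + 18 + 33 + 12 = 78
L2 = √(5² + 4² + 6² + 18² + 33² + 12²) = √1634 ≈ 40.4228
L1 ≥ L2 always (equality iff movement is along one axis); L1 > L2 here.
Ratio L1/L2 = 78/√1634 ≈ 1.9296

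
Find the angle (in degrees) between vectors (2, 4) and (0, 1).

With u = (2, 4), v = (0, 1):
u·v = 2·0 + 4·1 = 0 + 4 = 4.
|u| = √(2² + 4²) = √20, |v| = √(0² + 1²) = √1, so |u||v| = √(20·1) = √20.
cos θ = (u·v)/(|u||v|) = 4/√20 ≈ 0.894427
θ = arccos(0.894427) ≈ 26.57°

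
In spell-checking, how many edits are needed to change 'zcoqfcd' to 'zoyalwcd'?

Let D[i][j] be the edit distance between the first i characters of 'zcoqfcd' and the first j characters of 'zoyalwcd', with D[i][0] = i, D[0][j] = j, and D[i][j] = D[i-1][j-1] if the characters match, else 1 + min(D[i-1][j], D[i][j-1], D[i-1][j-1]). Filling the table (rows: prefixes of 'zcoqfcd', columns: prefixes of 'zoyalwcd'):
     ε  z  o  y  a  l  w  c  d
  ε  0  1  2  3  4  5  6  7  8
  z  1  0  1  2  3  4  5  6  7
  c  2  1  1  2  3  4  5  5  6
  o  3  2  1  2  3  4  5  6  6
  q  4  3  2  2  3  4  5  6  7
  f  5  4  3  3  3  4  5  6  7
  c  6  5  4  4  4  4  5  5  6
  d  7  6  5  5  5  5  5  6  5
The bottom-right entry gives D[7][8] = 5, so no sequence of fewer than 5 edits works. Backtracking through the table gives one optimal edit sequence (5 edits):
  zcoqfcd → zocoqfcd (ins o @2)
  zocoqfcd → zoyoqfcd (sub c→y @3)
  zoyoqfcd → zoyaqfcd (sub o→a @4)
  zoyaqfcd → zoyalfcd (sub q→l @5)
  zoyalfcd → zoyalwcd (sub f→w @6)
Edit distance = 5.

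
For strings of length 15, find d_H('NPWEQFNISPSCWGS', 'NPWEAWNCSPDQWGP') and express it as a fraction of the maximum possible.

Differing positions: 5, 6, 8, 11, 12, 15. Hamming distance = 6. The maximum possible Hamming distance for length-15 strings is 15, so d_H/15 = 6/15 = 0.4.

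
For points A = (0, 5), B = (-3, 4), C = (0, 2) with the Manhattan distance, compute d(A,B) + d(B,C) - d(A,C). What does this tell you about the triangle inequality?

d(A,B) = 3 + 1 = 4, d(B,C) = 3 + 2 = 5, d(A,C) = 0 + 3 = 3.
d(A,B) + d(B,C) - d(A,C) = 4 + 5 - 3 = 9 - 3 = 6. This is ≥ 0, so the triangle inequality holds for these points.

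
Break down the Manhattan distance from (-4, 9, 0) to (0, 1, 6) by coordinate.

Σ|x_i - y_i| = |-4 - 0| + |9 - 1| + |0 - 6| = 4 + 8 + 6 = 18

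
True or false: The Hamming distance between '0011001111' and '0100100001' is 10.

Differing positions: 2, 3, 4, 5, 7, 8, 9. Hamming distance = 7, so the claim that d_H = 10 is false.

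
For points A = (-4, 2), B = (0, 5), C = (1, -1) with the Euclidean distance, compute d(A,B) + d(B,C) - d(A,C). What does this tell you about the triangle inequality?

d(A,B) = √(4² + 3²) = √25 = 5, d(B,C) = √(1² + 6²) = √37 ≈ 6.0828, d(A,C) = √(5² + 3²) = √34 ≈ 5.831.
d(A,B) + d(B,C) - d(A,C) = 5 + 6.0828 - 5.831 = 11.0828 - 5.831 = 5.2518 (to 4 decimal places). This is ≥ 0, so the triangle inequality holds for these points.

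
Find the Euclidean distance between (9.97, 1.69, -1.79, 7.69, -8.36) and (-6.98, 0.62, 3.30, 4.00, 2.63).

√(Σ(x_i - y_i)²) = √((9.97 - (-6.98))² + (1.69 - 0.62)² + (-1.79 - 3.3)² + (7.69 - 4)² + (-8.36 - 2.63)²)
= √(16.95² + 1.07² + (-5.09)² + 3.69² + (-10.99)²) = √(287.3025 + 1.1449 + 25.9081 + 13.6161 + 120.7801) = √448.7517 ≈ 21.1838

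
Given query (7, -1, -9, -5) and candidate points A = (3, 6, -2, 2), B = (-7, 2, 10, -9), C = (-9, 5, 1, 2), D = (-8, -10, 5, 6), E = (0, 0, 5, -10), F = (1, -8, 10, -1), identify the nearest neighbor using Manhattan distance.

Distances: d(A) = 25, d(B) = 40, d(C) = 39, d(D) = 49, d(E) = 27, d(F) = 36. Nearest: A = (3, 6, -2, 2) with distance 25.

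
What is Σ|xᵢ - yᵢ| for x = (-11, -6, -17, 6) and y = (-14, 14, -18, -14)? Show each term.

Σ|x_i - y_i| = |-11 - (-14)| + |-6 - 14| + |-17 - (-18)| + |6 - (-14)| = 3 + 20 + 1 + 20 = 44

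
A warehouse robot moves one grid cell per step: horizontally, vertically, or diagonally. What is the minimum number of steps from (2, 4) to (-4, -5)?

max(|x_i - y_i|) = max(|2 - (-4)|, |4 - (-5)|) = max(6, 9) = 9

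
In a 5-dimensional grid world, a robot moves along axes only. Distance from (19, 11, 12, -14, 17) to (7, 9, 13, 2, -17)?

Σ|x_i - y_i| = |19 - 7| + |11 - 9| + |12 - 13| + |-14 - 2| + |17 - (-17)| = 12 + 2 + 1 + 16 + 34 = 65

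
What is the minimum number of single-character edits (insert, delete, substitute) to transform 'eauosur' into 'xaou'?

Let D[i][j] be the edit distance between the first i characters of 'eauosur' and the first j characters of 'xaou', with D[i][0] = i, D[0][j] = j, and D[i][j] = D[i-1][j-1] if the characters match, else 1 + min(D[i-1][j], D[i][j-1], D[i-1][j-1]). Filling the table (rows: prefixes of 'eauosur', columns: prefixes of 'xaou'):
     ε  x  a  o  u
  ε  0  1  2  3  4
  e  1  1  2  3  4
  a  2  2  1  2  3
  u  3  3  2  2  2
  o  4  4  3  2  3
  s  5  5  4  3  3
  u  6  6  5  4  3
  r  7  7  6  5  4
The bottom-right entry gives D[7][4] = 4, so no sequence of fewer than 4 edits works. Backtracking through the table gives one optimal edit sequence (4 edits):
  eauosur → xauosur (sub e→x @1)
  xauosur → xaosur (del u @3)
  xaosur → xaour (del s @4)
  xaour → xaou (del r @5)
Edit distance = 4.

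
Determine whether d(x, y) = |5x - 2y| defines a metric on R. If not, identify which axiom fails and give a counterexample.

No. d fails symmetry: d(4, 8) = |5·4 - 2·8| = |4| = 4, but d(8, 4) = |5·8 - 2·4| = |32| = 32. Since 4 ≠ 32, d(x,y) ≠ d(y,x) in general.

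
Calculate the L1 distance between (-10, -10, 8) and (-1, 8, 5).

Σ|x_i - y_i| = |-10 - (-1)| + |-10 - 8| + |8 - 5| = 9 + 18 + 3 = 30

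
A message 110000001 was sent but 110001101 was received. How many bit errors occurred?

Differing positions: 6, 7. Hamming distance = 2.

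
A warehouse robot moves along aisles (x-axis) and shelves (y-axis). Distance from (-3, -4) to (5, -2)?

Σ|x_i - y_i| = |-3 - 5| + |-4 - (-2)| = 8 + 2 = 10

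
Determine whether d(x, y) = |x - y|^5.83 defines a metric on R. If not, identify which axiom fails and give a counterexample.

No. d(x,y) = |x-y|^5.83 fails the triangle inequality since p = 5.83 > 1. Counterexample: x = 4, y = 11, z = 21. d(x,z) = |4 - 21|^5.83 = 17^5.83 ≈ 14911358.4987, but d(x,y) + d(y,z) = 7^5.83 + 10^5.83 ≈ 84512.6215 + 676082.9754 = 760595.5969. Since 14911358.4987 > 760595.5969, the triangle inequality is violated.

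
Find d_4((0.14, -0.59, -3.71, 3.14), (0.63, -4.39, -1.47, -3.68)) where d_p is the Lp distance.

(Σ|x_i - y_i|^4)^(1/4) = (|0.14 - 0.63|^4 + |-0.59 - (-4.39)|^4 + |-3.71 - (-1.47)|^4 + |3.14 - (-3.68)|^4)^(1/4)
= (0.49^4 + 3.8^4 + 2.24^4 + 6.82^4)^(1/4) ≈ (0.0576 + 208.5136 + 25.1763 + 2163.4034)^(1/4) = (2397.1509)^(1/4) ≈ 6.9972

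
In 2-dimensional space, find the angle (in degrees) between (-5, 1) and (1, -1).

With u = (-5, 1), v = (1, -1):
u·v = (-5)·1 + 1·(-1) = (-5) + (-1) = -6.
|u| = √((-5)² + 1²) = √26, |v| = √(1² + (-1)²) = √2, so |u||v| = √(26·2) = √52.
cos θ = (u·v)/(|u||v|) = -6/√52 ≈ -0.83205
θ = arccos(-0.83205) ≈ 146.31°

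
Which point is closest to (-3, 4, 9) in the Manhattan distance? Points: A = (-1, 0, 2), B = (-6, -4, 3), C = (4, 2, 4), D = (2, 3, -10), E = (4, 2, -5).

Distances: d(A) = 13, d(B) = 17, d(C) = 14, d(D) = 25, d(E) = 23. Nearest: A = (-1, 0, 2) with distance 13.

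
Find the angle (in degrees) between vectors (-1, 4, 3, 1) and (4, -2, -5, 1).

With u = (-1, 4, 3, 1), v = (4, -2, -5, 1):
u·v = (-1)·4 + 4·(-2) + 3·(-5) + 1·1 = (-4) + (-8) + (-15) + 1 = -26.
|u| = √((-1)² + 4² + 3² + 1²) = √27, |v| = √(4² + (-2)² + (-5)² + 1²) = √46, so |u||v| = √(27·46) = √1242.
cos θ = (u·v)/(|u||v|) = -26/√1242 ≈ -0.737756
θ = arccos(-0.737756) ≈ 137.54°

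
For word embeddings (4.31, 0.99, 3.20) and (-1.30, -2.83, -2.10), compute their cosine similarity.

With u = (4.31, 0.99, 3.20), v = (-1.30, -2.83, -2.10):
u·v = 4.31·(-1.3) + 0.99·(-2.83) + 3.2·(-2.1) = (-5.603) + (-2.8017) + (-6.72) = -15.1247.
|u| = √(4.31² + 0.99² + 3.2²) = √(18.5761 + 0.9801 + 10.24) = √29.7962, |v| = √((-1.3)² + (-2.83)² + (-2.1)²) = √(1.69 + 8.0089 + 4.41) = √14.1089.
cos θ = (u·v)/(|u||v|) = -15.1247/(√29.7962·√14.1089) ≈ -0.7377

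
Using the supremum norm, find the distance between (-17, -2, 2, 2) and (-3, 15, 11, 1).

max(|x_i - y_i|) = max(|-17 - (-3)|, |-2 - 15|, |2 - 11|, |2 - 1|) = max(14, 17, 9, 1) = 17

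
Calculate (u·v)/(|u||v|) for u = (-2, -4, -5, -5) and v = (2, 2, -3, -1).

With u = (-2, -4, -5, -5), v = (2, 2, -3, -1):
u·v = (-2)·2 + (-4)·2 + (-5)·(-3) + (-5)·(-1) = (-4) + (-8) + 15 + 5 = 8.
|u| = √((-2)² + (-4)² + (-5)² + (-5)²) = √70, |v| = √(2² + 2² + (-3)² + (-1)²) = √18, so |u||v| = √(70·18) = √1260.
cos θ = (u·v)/(|u||v|) = 8/√1260 ≈ 0.2254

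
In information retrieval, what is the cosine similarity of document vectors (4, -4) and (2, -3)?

With u = (4, -4), v = (2, -3):
u·v = 4·2 + (-4)·(-3) = 8 + 12 = 20.
|u| = √(4² + (-4)²) = √32, |v| = √(2² + (-3)²) = √13, so |u||v| = √(32·13) = √416.
cos θ = (u·v)/(|u||v|) = 20/√416 ≈ 0.9806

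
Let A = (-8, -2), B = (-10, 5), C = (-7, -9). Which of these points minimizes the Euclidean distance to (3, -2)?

Distances: d(A) = 11, d(B) ≈ 14.7648, d(C) ≈ 12.2066. Nearest: A = (-8, -2) with distance 11.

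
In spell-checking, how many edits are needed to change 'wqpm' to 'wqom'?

Let D[i][j] be the edit distance between the first i characters of 'wqpm' and the first j characters of 'wqom', with D[i][0] = i, D[0][j] = j, and D[i][j] = D[i-1][j-1] if the characters match, else 1 + min(D[i-1][j], D[i][j-1], D[i-1][j-1]). Filling the table (rows: prefixes of 'wqpm', columns: prefixes of 'wqom'):
     ε  w  q  o  m
  ε  0  1  2  3  4
  w  1  0  1  2  3
  q  2  1  0  1  2
  p  3  2  1  1  2
  m  4  3  2  2  1
The bottom-right entry gives D[4][4] = 1, so no sequence of fewer than 1 edit works. Backtracking through the table gives one optimal edit sequence (1 edit):
  wqpm → wqom (sub p→o @3)
Edit distance = 1.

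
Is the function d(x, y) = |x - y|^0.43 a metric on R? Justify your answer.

Yes. With 0 < p = 0.43 ≤ 1, d(x,y) = |x-y|^0.43 is a metric on R. Non-negativity and symmetry are immediate; |x-y|^0.43 = 0 ⟺ |x-y| = 0 ⟺ x = y. For the triangle inequality, the function t ↦ t^0.43 is subadditive on [0,∞) when p ≤ 1, so |x-z|^0.43 ≤ (|x-y| + |y-z|)^0.43 ≤ |x-y|^0.43 + |y-z|^0.43.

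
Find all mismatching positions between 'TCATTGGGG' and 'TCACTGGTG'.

Differing positions: 4, 8. Hamming distance = 2.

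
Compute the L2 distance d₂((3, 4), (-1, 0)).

√(Σ(x_i - y_i)²) = √((3 - (-1))² + (4 - 0)²)
= √(4² + 4²) = √(16 + 16) = √32 ≈ 5.6569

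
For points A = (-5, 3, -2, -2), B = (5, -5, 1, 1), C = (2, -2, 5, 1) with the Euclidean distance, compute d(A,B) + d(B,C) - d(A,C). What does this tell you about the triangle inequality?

d(A,B) = √(10² + 8² + 3² + 3²) = √182 ≈ 13.4907, d(B,C) = √(3² + 3² + 4² + 0²) = √34 ≈ 5.831, d(A,C) = √(7² + 5² + 7² + 3²) = √132 ≈ 11.4891.
d(A,B) + d(B,C) - d(A,C) = 13.4907 + 5.831 - 11.4891 = 19.3217 - 11.4891 = 7.8326 (to 4 decimal places). This is ≥ 0, so the triangle inequality holds for these points.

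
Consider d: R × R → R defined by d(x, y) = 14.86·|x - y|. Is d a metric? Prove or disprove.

Yes. Since |x - y| is a metric on R and 14.86 > 0, the positive scalar multiple 14.86·|x - y| is also a metric: scaling by a positive constant preserves non-negativity, identity (d=0 ⟺ |x-y|=0 ⟺ x=y), symmetry, and the triangle inequality.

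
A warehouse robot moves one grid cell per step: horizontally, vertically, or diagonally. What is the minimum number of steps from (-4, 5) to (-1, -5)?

max(|x_i - y_i|) = max(|-4 - (-1)|, |5 - (-5)|) = max(3, 10) = 10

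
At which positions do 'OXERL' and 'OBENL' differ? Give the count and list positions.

Differing positions: 2, 4. Hamming distance = 2.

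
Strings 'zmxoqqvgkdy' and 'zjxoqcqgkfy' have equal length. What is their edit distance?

Let D[i][j] be the edit distance between the first i characters of 'zmxoqqvgkdy' and the first j characters of 'zjxoqcqgkfy', with D[i][0] = i, D[0][j] = j, and D[i][j] = D[i-1][j-1] if the characters match, else 1 + min(D[i-1][j], D[i][j-1], D[i-1][j-1]). Filling the table (rows: prefixes of 'zmxoqqvgkdy', columns: prefixes of 'zjxoqcqgkfy'):
     ε  z  j  x  o  q  c  q  g  k  f  y
  ε  0  1  2  3  4  5  6  7  8  9 10 11
  z  1  0  1  2  3  4  5  6  7  8  9 10
  m  2  1  1  2  3  4  5  6  7  8  9 10
  x  3  2  2  1  2  3  4  5  6  7  8  9
  o  4  3  3  2  1  2  3  4  5  6  7  8
  q  5  4  4  3  2  1  2  3  4  5  6  7
  q  6  5  5  4  3  2  2  2  3  4  5  6
  v  7  6  6  5  4  3  3  3  3  4  5  6
  g  8  7  7  6  5  4  4  4  3  4  5  6
  k  9  8  8  7  6  5  5  5  4  3  4  5
  d 10  9  9  8  7  6  6  6  5  4  4  5
  y 11 10 10  9  8  7  7  7  6  5  5  4
The bottom-right entry gives D[11][11] = 4, so no sequence of fewer than 4 edits works. Backtracking through the table gives one optimal edit sequence (4 edits):
  zmxoqqvgkdy → zjxoqqvgkdy (sub m→j @2)
  zjxoqqvgkdy → zjxoqcvgkdy (sub q→c @6)
  zjxoqcvgkdy → zjxoqcqgkdy (sub v→q @7)
  zjxoqcqgkdy → zjxoqcqgkfy (sub d→f @10)
Edit distance = 4.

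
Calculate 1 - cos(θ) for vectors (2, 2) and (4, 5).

With u = (2, 2), v = (4, 5):
u·v = 2·4 + 2·5 = 8 + 10 = 18.
|u| = √(2² + 2²) = √8, |v| = √(4² + 5²) = √41, so |u||v| = √(8·41) = √328.
cos θ = (u·v)/(|u||v|) = 18/√328 ≈ 0.9939
Cosine distance = 1 - cos θ ≈ 1 - 0.9939 = 0.0061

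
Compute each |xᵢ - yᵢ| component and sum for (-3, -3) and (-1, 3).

Σ|x_i - y_i| = |-3 - (-1)| + |-3 - 3| = 2 + 6 = 8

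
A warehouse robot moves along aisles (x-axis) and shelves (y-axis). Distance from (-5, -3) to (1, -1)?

Σ|x_i - y_i| = |-5 - 1| + |-3 - (-1)| = 6 + 2 = 8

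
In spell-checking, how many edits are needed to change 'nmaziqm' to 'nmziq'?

Let D[i][j] be the edit distance between the first i characters of 'nmaziqm' and the first j characters of 'nmziq', with D[i][0] = i, D[0][j] = j, and D[i][j] = D[i-1][j-1] if the characters match, else 1 + min(D[i-1][j], D[i][j-1], D[i-1][j-1]). Filling the table (rows: prefixes of 'nmaziqm', columns: prefixes of 'nmziq'):
     ε  n  m  z  i  q
  ε  0  1  2  3  4  5
  n  1  0  1  2  3  4
  m  2  1  0  1  2  3
  a  3  2  1  1  2  3
  z  4  3  2  1  2  3
  i  5  4  3  2  1  2
  q  6  5  4  3  2  1
  m  7  6  5  4  3  2
The bottom-right entry gives D[7][5] = 2, so no sequence of fewer than 2 edits works. Backtracking through the table gives one optimal edit sequence (2 edits):
  nmaziqm → nmziqm (del a @3)
  nmziqm → nmziq (del m @6)
Edit distance = 2.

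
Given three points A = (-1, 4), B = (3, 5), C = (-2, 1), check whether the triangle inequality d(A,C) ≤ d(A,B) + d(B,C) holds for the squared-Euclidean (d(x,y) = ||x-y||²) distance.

d(A,B) = 4² + 1² = 17, d(B,C) = 5² + 4² = 41, d(A,C) = 1² + 3² = 10.
d(A,C) = 10 ≤ 17 + 41 = 58. Triangle inequality is satisfied.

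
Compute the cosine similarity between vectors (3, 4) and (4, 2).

With u = (3, 4), v = (4, 2):
u·v = 3·4 + 4·2 = 12 + 8 = 20.
|u| = √(3² + 4²) = √25, |v| = √(4² + 2²) = √20, so |u||v| = √(25·20) = √500.
cos θ = (u·v)/(|u||v|) = 20/√500 ≈ 0.8944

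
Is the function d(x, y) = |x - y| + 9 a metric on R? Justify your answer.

No. d fails identity of indiscernibles (specifically d(x,x) = 0): d(-5, -5) = |-5 - (-5)| + 9 = 0 + 9 = 9 ≠ 0.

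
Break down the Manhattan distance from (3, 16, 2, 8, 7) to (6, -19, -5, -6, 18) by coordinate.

Σ|x_i - y_i| = |3 - 6| + |16 - (-19)| + |2 - (-5)| + |8 - (-6)| + |7 - 18| = 3 + 35 + 7 + 14 + 11 = 70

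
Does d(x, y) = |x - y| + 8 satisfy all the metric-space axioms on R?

No. d fails identity of indiscernibles (specifically d(x,x) = 0): d(-2, -2) = |-2 - (-2)| + 8 = 0 + 8 = 8 ≠ 0.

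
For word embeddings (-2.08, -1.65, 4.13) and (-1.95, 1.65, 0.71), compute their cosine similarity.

With u = (-2.08, -1.65, 4.13), v = (-1.95, 1.65, 0.71):
u·v = (-2.08)·(-1.95) + (-1.65)·1.65 + 4.13·0.71 = 4.056 + (-2.7225) + 2.9323 = 4.2658.
|u| = √((-2.08)² + (-1.65)² + 4.13²) = √(4.3264 + 2.7225 + 17.0569) = √24.1058, |v| = √((-1.95)² + 1.65² + 0.71²) = √(3.8025 + 2.7225 + 0.5041) = √7.0291.
cos θ = (u·v)/(|u||v|) = 4.2658/(√24.1058·√7.0291) ≈ 0.3277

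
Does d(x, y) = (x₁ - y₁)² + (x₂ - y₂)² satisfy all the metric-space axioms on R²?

No. The squared Euclidean distance fails the triangle inequality. Counterexample: x = (0, 0), y = (2, 2), z = (4, 4). d(x,z) = 4² + 4² = 32, but d(x,y) + d(y,z) = (2² + 2²) + (2² + 2²) = 8 + 8 = 16. Since 32 > 16, the triangle inequality is violated. (Note: √d, the ordinary Euclidean distance, IS a metric.)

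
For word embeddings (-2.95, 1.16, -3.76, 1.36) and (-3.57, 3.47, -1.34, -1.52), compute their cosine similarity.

With u = (-2.95, 1.16, -3.76, 1.36), v = (-3.57, 3.47, -1.34, -1.52):
u·v = (-2.95)·(-3.57) + 1.16·3.47 + (-3.76)·(-1.34) + 1.36·(-1.52) = 10.5315 + 4.0252 + 5.0384 + (-2.0672) = 17.5279.
|u| = √((-2.95)² + 1.16² + (-3.76)² + 1.36²) = √(8.7025 + 1.3456 + 14.1376 + 1.8496) = √26.0353, |v| = √((-3.57)² + 3.47² + (-1.34)² + (-1.52)²) = √(12.7449 + 12.0409 + 1.7956 + 2.3104) = √28.8918.
cos θ = (u·v)/(|u||v|) = 17.5279/(√26.0353·√28.8918) ≈ 0.6391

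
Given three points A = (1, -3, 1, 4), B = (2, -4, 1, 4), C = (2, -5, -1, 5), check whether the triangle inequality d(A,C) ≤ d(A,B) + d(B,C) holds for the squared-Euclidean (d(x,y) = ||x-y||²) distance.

d(A,B) = 1² + 1² + 0² + 0² = 2, d(B,C) = 0² + 1² + 2² + 1² = 6, d(A,C) = 1² + 2² + 2² + 1² = 10.
d(A,C) = 10 > 2 + 6 = 8. Triangle inequality is VIOLATED. (Squared-Euclidean is not a metric — this is a counterexample.)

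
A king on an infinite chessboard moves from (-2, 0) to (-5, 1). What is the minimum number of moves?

max(|x_i - y_i|) = max(|-2 - (-5)|, |0 - 1|) = max(3, 1) = 3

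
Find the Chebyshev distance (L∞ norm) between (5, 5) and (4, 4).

max(|x_i - y_i|) = max(|5 - 4|, |5 - 4|) = max(1, 1) = 1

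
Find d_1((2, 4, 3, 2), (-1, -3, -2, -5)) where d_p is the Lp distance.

Σ|x_i - y_i| = |2 - (-1)| + |4 - (-3)| + |3 - (-2)| + |2 - (-5)| = 3 + 7 + 5 + 7 = 22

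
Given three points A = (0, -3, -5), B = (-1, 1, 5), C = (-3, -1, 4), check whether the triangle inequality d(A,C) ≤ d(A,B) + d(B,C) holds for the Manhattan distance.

d(A,B) = 1 + 4 + 10 = 15, d(B,C) = 2 + 2 + 1 = 5, d(A,C) = 3 + 2 + 9 = 14.
d(A,C) = 14 ≤ 15 + 5 = 20. Triangle inequality is satisfied.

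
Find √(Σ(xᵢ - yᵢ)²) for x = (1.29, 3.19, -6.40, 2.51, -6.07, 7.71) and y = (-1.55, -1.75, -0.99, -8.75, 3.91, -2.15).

√(Σ(x_i - y_i)²) = √((1.29 - (-1.55))² + (3.19 - (-1.75))² + (-6.4 - (-0.99))² + (2.51 - (-8.75))² + (-6.07 - 3.91)² + (7.71 - (-2.15))²)
= √(2.84² + 4.94² + (-5.41)² + 11.26² + (-9.98)² + 9.86²) = √(8.0656 + 24.4036 + 29.2681 + 126.7876 + 99.6004 + 97.2196) = √385.3449 ≈ 19.6302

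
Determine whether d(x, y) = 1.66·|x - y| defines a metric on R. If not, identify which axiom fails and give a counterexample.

Yes. Since |x - y| is a metric on R and 1.66 > 0, the positive scalar multiple 1.66·|x - y| is also a metric: scaling by a positive constant preserves non-negativity, identity (d=0 ⟺ |x-y|=0 ⟺ x=y), symmetry, and the triangle inequality.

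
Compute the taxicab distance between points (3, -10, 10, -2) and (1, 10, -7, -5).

Σ|x_i - y_i| = |3 - 1| + |-10 - 10| + |10 - (-7)| + |-2 - (-5)| = 2 + 20 + 17 + 3 = 42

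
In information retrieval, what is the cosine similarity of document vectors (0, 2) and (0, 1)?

With u = (0, 2), v = (0, 1):
u·v = 0·0 + 2·1 = 0 + 2 = 2.
|u| = √(0² + 2²) = √4, |v| = √(0² + 1²) = √1, so |u||v| = √(4·1) = √4 = 2.
cos θ = (u·v)/(|u||v|) = 2/2 = 1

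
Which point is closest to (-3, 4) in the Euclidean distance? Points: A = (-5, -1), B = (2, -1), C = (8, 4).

Distances: d(A) ≈ 5.3852, d(B) ≈ 7.0711, d(C) = 11. Nearest: A = (-5, -1) with distance 5.3852.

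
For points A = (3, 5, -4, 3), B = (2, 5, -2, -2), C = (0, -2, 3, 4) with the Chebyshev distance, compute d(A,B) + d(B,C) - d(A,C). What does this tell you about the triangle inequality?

d(A,B) = max(1, 0, 2, 5) = 5, d(B,C) = max(2, 7, 5, 6) = 7, d(A,C) = max(3, 7, 7, 1) = 7.
d(A,B) + d(B,C) - d(A,C) = 5 + 7 - 7 = 12 - 7 = 5. This is ≥ 0, so the triangle inequality holds for these points.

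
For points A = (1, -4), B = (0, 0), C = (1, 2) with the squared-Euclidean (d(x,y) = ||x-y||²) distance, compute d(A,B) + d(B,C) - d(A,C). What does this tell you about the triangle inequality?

d(A,B) = 1² + 4² = 17, d(B,C) = 1² + 2² = 5, d(A,C) = 0² + 6² = 36.
d(A,B) + d(B,C) - d(A,C) = 17 + 5 - 36 = 22 - 36 = -14. This is < 0, so the triangle inequality FAILS for these points (squared-Euclidean is not a metric).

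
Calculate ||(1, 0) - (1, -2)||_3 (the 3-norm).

(Σ|x_i - y_i|^3)^(1/3) = (|1 - 1|^3 + |0 - (-2)|^3)^(1/3)
= (0^3 + 2^3)^(1/3) = (0 + 8)^(1/3) = (8)^(1/3) = 2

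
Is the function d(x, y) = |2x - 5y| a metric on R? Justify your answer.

No. d fails symmetry: d(5, 8) = |2·5 - 5·8| = |-30| = 30, but d(8, 5) = |2·8 - 5·5| = |-9| = 9. Since 30 ≠ 9, d(x,y) ≠ d(y,x) in general.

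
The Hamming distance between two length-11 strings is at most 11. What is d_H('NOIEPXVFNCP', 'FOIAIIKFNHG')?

Differing positions: 1, 4, 5, 6, 7, 10, 11. Hamming distance = 7. The maximum possible Hamming distance for length-11 strings is 11, so d_H/11 = 7/11 ≈ 0.6364.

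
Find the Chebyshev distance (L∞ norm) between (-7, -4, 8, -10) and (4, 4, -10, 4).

max(|x_i - y_i|) = max(|-7 - 4|, |-4 - 4|, |8 - (-10)|, |-10 - 4|) = max(11, 8, 18, 14) = 18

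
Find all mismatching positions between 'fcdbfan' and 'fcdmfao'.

Differing positions: 4, 7. Hamming distance = 2.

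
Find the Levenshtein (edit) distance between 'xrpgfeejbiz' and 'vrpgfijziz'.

Let D[i][j] be the edit distance between the first i characters of 'xrpgfeejbiz' and the first j characters of 'vrpgfijziz', with D[i][0] = i, D[0][j] = j, and D[i][j] = D[i-1][j-1] if the characters match, else 1 + min(D[i-1][j], D[i][j-1], D[i-1][j-1]). Filling the table (rows: prefixes of 'xrpgfeejbiz', columns: prefixes of 'vrpgfijziz'):
     ε  v  r  p  g  f  i  j  z  i  z
  ε  0  1  2  3  4  5  6  7  8  9 10
  x  1  1  2  3  4  5  6  7  8  9 10
  r  2  2  1  2  3  4  5  6  7  8  9
  p  3  3  2  1  2  3  4  5  6  7  8
  g  4  4  3  2  1  2  3  4  5  6  7
  f  5  5  4  3  2  1  2  3  4  5  6
  e  6  6  5  4  3  2  2  3  4  5  6
  e  7  7  6  5  4  3  3  3  4  5  6
  j  8  8  7  6  5  4  4  3  4  5  6
  b  9  9  8  7  6  5  5  4  4  5  6
  i 10 10  9  8  7  6  5  5  5  4  5
  z 11 11 10  9  8  7  6  6  5  5  4
The bottom-right entry gives D[11][10] = 4, so no sequence of fewer than 4 edits works. Backtracking through the table gives one optimal edit sequence (4 edits):
  xrpgfeejbiz → vrpgfeejbiz (sub x→v @1)
  vrpgfeejbiz → vrpgfejbiz (del e @6)
  vrpgfejbiz → vrpgfijbiz (sub e→i @6)
  vrpgfijbiz → vrpgfijziz (sub b→z @8)
Edit distance = 4.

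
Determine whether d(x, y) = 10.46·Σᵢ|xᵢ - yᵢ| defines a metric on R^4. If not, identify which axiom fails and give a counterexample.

Yes. The L1 (Manhattan) norm induces a metric on R^4, and multiplying a metric by a positive constant 10.46 > 0 preserves all four axioms: non-negativity (10.46·||x-y|| ≥ 0), identity (10.46·||x-y|| = 0 ⟺ ||x-y|| = 0 ⟺ x = y), symmetry (||x-y|| = ||y-x||), and the triangle inequality (10.46·||x-z|| ≤ 10.46·||x-y|| + 10.46·||y-z||). So d is a metric.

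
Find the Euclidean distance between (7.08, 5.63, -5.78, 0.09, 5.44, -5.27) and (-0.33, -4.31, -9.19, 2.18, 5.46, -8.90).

√(Σ(x_i - y_i)²) = √((7.08 - (-0.33))² + (5.63 - (-4.31))² + (-5.78 - (-9.19))² + (0.09 - 2.18)² + (5.44 - 5.46)² + (-5.27 - (-8.9))²)
= √(7.41² + 9.94² + 3.41² + (-2.09)² + (-0.02)² + 3.63²) = √(54.9081 + 98.8036 + 11.6281 + 4.3681 + 0.0004 + 13.1769) = √182.8852 ≈ 13.5235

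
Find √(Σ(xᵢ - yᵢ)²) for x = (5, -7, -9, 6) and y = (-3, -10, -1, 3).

√(Σ(x_i - y_i)²) = √((5 - (-3))² + (-7 - (-10))² + (-9 - (-1))² + (6 - 3)²)
= √(8² + 3² + (-8)² + 3²) = √(64 + 9 + 64 + 9) = √146 ≈ 12.083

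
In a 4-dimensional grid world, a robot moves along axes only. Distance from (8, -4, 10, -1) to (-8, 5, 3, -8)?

Σ|x_i - y_i| = |8 - (-8)| + |-4 - 5| + |10 - 3| + |-1 - (-8)| = 16 + 9 + 7 + 7 = 39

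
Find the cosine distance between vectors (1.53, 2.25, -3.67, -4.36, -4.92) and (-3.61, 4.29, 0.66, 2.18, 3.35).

With u = (1.53, 2.25, -3.67, -4.36, -4.92), v = (-3.61, 4.29, 0.66, 2.18, 3.35):
u·v = 1.53·(-3.61) + 2.25·4.29 + (-3.67)·0.66 + (-4.36)·2.18 + (-4.92)·3.35 = (-5.5233) + 9.6525 + (-2.4222) + (-9.5048) + (-16.482) = -24.2798.
|u| = √(1.53² + 2.25² + (-3.67)² + (-4.36)² + (-4.92)²) = √(2.3409 + 5.0625 + 13.4689 + 19.0096 + 24.2064) = √64.0883, |v| = √((-3.61)² + 4.29² + 0.66² + 2.18² + 3.35²) = √(13.0321 + 18.4041 + 0.4356 + 4.7524 + 11.2225) = √47.8467.
cos θ = (u·v)/(|u||v|) = -24.2798/(√64.0883·√47.8467) ≈ -0.4385
Cosine distance = 1 - cos θ ≈ 1 - (-0.4385) = 1.4385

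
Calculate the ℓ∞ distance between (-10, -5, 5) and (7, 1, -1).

max(|x_i - y_i|) = max(|-10 - 7|, |-5 - 1|, |5 - (-1)|) = max(17, 6, 6) = 17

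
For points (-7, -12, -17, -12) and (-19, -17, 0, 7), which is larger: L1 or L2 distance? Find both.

L1 = |-7 - (-19)| + |-12 - (-17)| + |-17 - 0| + |-12 - 7| = 12 + 5 + 17 + 19 = 53
L2 = √(12² + 5² + 17² + 19²) = √819 ≈ 28.6182
L1 ≥ L2 always (equality iff movement is along one axis); L1 > L2 here.
Ratio L1/L2 = 53/√819 ≈ 1.852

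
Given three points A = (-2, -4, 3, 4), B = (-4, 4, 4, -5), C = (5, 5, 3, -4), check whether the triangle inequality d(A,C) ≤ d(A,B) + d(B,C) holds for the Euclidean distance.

d(A,B) = √(2² + 8² + 1² + 9²) = √150 ≈ 12.2474, d(B,C) = √(9² + 1² + 1² + 1²) = √84 ≈ 9.1652, d(A,C) = √(7² + 9² + 0² + 8²) = √194 ≈ 13.9284.
d(A,C) ≈ 13.9284 ≤ 12.2474 + 9.1652 = 21.4126. Triangle inequality is satisfied.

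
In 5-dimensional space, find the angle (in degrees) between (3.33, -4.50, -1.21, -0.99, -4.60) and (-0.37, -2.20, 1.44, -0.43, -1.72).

With u = (3.33, -4.50, -1.21, -0.99, -4.60), v = (-0.37, -2.20, 1.44, -0.43, -1.72):
u·v = 3.33·(-0.37) + (-4.5)·(-2.2) + (-1.21)·1.44 + (-0.99)·(-0.43) + (-4.6)·(-1.72) = (-1.2321) + 9.9 + (-1.7424) + 0.4257 + 7.912 = 15.2632.
|u| = √(3.33² + (-4.5)² + (-1.21)² + (-0.99)² + (-4.6)²) = √(11.0889 + 20.25 + 1.4641 + 0.9801 + 21.16) = √54.9431, |v| = √((-0.37)² + (-2.2)² + 1.44² + (-0.43)² + (-1.72)²) = √(0.1369 + 4.84 + 2.0736 + 0.1849 + 2.9584) = √10.1938.
cos θ = (u·v)/(|u||v|) = 15.2632/(√54.9431·√10.1938) ≈ 0.644942
θ = arccos(0.644942) ≈ 49.84°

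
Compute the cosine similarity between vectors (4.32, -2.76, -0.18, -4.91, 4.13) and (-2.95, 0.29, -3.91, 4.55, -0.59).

With u = (4.32, -2.76, -0.18, -4.91, 4.13), v = (-2.95, 0.29, -3.91, 4.55, -0.59):
u·v = 4.32·(-2.95) + (-2.76)·0.29 + (-0.18)·(-3.91) + (-4.91)·4.55 + 4.13·(-0.59) = (-12.744) + (-0.8004) + 0.7038 + (-22.3405) + (-2.4367) = -37.6178.
|u| = √(4.32² + (-2.76)² + (-0.18)² + (-4.91)² + 4.13²) = √(18.6624 + 7.6176 + 0.0324 + 24.1081 + 17.0569) = √67.4774, |v| = √((-2.95)² + 0.29² + (-3.91)² + 4.55² + (-0.59)²) = √(8.7025 + 0.0841 + 15.2881 + 20.7025 + 0.3481) = √45.1253.
cos θ = (u·v)/(|u||v|) = -37.6178/(√67.4774·√45.1253) ≈ -0.6817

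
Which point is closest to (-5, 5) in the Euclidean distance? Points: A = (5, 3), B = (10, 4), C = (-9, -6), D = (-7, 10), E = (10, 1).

Distances: d(A) ≈ 10.198, d(B) ≈ 15.0333, d(C) ≈ 11.7047, d(D) ≈ 5.3852, d(E) ≈ 15.5242. Nearest: D = (-7, 10) with distance 5.3852.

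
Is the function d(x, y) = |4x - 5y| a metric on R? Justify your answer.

No. d fails symmetry: d(6, 5) = |4·6 - 5·5| = |-1| = 1, but d(5, 6) = |4·5 - 5·6| = |-10| = 10. Since 1 ≠ 10, d(x,y) ≠ d(y,x) in general.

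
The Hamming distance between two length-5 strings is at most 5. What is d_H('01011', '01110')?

Differing positions: 3, 5. Hamming distance = 2. The maximum possible Hamming distance for length-5 strings is 5, so d_H/5 = 2/5 = 0.4.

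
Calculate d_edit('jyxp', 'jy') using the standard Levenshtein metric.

Let D[i][j] be the edit distance between the first i characters of 'jyxp' and the first j characters of 'jy', with D[i][0] = i, D[0][j] = j, and D[i][j] = D[i-1][j-1] if the characters match, else 1 + min(D[i-1][j], D[i][j-1], D[i-1][j-1]). Filling the table (rows: prefixes of 'jyxp', columns: prefixes of 'jy'):
     ε  j  y
  ε  0  1  2
  j  1  0  1
  y  2  1  0
  x  3  2  1
  p  4  3  2
The bottom-right entry gives D[4][2] = 2, so no sequence of fewer than 2 edits works. Backtracking through the table gives one optimal edit sequence (2 edits):
  jyxp → jyp (del x @3)
  jyp → jy (del p @3)
Edit distance = 2.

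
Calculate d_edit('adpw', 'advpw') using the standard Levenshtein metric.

Let D[i][j] be the edit distance between the first i characters of 'adpw' and the first j characters of 'advpw', with D[i][0] = i, D[0][j] = j, and D[i][j] = D[i-1][j-1] if the characters match, else 1 + min(D[i-1][j], D[i][j-1], D[i-1][j-1]). Filling the table (rows: prefixes of 'adpw', columns: prefixes of 'advpw'):
     ε  a  d  v  p  w
  ε  0  1  2  3  4  5
  a  1  0  1  2  3  4
  d  2  1  0  1  2  3
  p  3  2  1  1  1  2
  w  4  3  2  2  2  1
The bottom-right entry gives D[4][5] = 1, so no sequence of fewer than 1 edit works. Backtracking through the table gives one optimal edit sequence (1 edit):
  adpw → advpw (ins v @3)
Edit distance = 1.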